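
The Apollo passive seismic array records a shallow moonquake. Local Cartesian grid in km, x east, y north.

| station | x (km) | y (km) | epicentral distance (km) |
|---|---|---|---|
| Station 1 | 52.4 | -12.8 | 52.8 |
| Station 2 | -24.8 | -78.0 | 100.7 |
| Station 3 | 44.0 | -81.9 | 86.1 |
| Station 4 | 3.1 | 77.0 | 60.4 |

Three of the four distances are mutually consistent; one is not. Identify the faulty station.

Station 3

Solve using three stations at a time. Using Station 1, Station 2, Station 4 (subtract circle equations pairwise → linear system) gives (x, y) ≈ (8.8, 16.9).
Distances from that point to each station vs reported:
  Station 1: calculated 52.8 vs reported 52.8 → residual 0.0 km
  Station 2: calculated 100.7 vs reported 100.7 → residual 0.0 km
  Station 3: calculated 104.9 vs reported 86.1 → residual 18.8 km
  Station 4: calculated 60.4 vs reported 60.4 → residual 0.0 km
Station 1, Station 2, Station 4 are mutually consistent (residuals ≈ 0); Station 3 is off by 18.8 km.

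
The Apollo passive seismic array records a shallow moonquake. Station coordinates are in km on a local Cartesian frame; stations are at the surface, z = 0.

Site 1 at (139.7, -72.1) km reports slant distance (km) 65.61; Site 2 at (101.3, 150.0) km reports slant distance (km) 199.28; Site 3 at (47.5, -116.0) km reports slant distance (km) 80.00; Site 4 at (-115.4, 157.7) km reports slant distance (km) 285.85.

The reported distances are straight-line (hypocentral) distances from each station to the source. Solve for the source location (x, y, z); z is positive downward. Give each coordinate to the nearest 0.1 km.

x ≈ 82.7 km, y ≈ -47.3 km, depth ≈ 21.0 km

Each station gives a sphere (x−x_i)² + (y−y_i)² + z² = d_i² (stations at z=0).
Subtracting the Site 1 sphere from Site 2 and Site 3: z² cancels, leaving linear equations in x and y:
-76.8 x + 444.2 y = -27360.66
-184.4 x − 87.8 y = -11097.58
Solving: x ≈ 82.702, y ≈ -47.297 km (keep extra digits for the depth step; rounded: 82.7, -47.3).
Then from the Site 1 sphere: z² = 65.61² − (x − 139.7)² − (y + 72.1)² with x = 82.702, y = -47.297, so z ≈ 20.993 ≈ 21.0 km.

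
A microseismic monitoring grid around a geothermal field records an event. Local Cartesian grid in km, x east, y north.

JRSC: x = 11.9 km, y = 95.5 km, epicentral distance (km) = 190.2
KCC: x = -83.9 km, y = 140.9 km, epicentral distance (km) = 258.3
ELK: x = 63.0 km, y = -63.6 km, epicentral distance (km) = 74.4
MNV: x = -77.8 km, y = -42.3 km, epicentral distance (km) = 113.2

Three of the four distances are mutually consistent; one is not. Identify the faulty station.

ELK

Solve using three stations at a time. Using JRSC, KCC, MNV (subtract circle equations pairwise → linear system) gives (x, y) ≈ (22.7, -94.4).
Distances from that point to each station vs reported:
  JRSC: calculated 190.2 vs reported 190.2 → residual 0.0 km
  KCC: calculated 258.3 vs reported 258.3 → residual 0.0 km
  ELK: calculated 50.7 vs reported 74.4 → residual 23.7 km
  MNV: calculated 113.2 vs reported 113.2 → residual 0.0 km
JRSC, KCC, MNV are mutually consistent (residuals ≈ 0); ELK is off by 23.7 km.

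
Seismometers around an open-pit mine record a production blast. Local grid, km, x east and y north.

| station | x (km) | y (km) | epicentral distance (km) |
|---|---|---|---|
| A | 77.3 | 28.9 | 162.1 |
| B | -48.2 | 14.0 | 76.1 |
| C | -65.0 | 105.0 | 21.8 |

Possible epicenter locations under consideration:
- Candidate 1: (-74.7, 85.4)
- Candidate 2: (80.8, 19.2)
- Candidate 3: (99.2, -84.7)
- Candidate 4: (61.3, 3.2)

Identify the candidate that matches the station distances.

Candidate 1

For each candidate, compare |candidate − station| to the reported distance:
Candidate 1: residuals A 0.1, B 0.1, C 0.1 → max 0.1 km
Candidate 2: residuals A 151.8, B 53.0, C 147.4 → max 151.8 km
Candidate 3: residuals A 46.4, B 101.3, C 229.1 → max 229.1 km
Candidate 4: residuals A 131.8, B 33.9, C 140.4 → max 140.4 km
Only Candidate 1 has all residuals ≈ 0.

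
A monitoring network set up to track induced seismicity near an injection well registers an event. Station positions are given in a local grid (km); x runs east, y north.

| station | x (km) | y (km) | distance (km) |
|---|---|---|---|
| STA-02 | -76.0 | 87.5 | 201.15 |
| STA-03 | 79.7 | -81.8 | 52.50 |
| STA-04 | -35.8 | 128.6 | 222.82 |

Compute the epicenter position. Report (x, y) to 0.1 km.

x ≈ 27.3 km, y ≈ -85.1 km

Circle about each station: (x + 76.0)² + (y − 87.5)² = 201.15²; (x − 79.7)² + (y + 81.8)² = 52.50²; (x + 35.8)² + (y − 128.6)² = 222.82².
Subtracting pairs of circle equations eliminates x²+y² and gives linear equations (the radical axes):
311.4 x − 338.6 y = 37316.15
80.4 x + 82.2 y = -4800.08
Solving the 2×2 system: x ≈ 27.3, y ≈ -85.1 km.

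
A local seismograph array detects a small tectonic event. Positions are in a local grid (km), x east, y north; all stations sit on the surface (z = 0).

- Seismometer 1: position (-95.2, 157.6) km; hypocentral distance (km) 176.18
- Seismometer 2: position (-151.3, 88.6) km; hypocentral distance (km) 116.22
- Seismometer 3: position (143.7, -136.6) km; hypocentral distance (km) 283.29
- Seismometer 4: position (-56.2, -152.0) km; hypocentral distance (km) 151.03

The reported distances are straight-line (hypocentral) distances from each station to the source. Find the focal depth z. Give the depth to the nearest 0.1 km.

depth ≈ 33.2 km

Each station gives a sphere (x−x_i)² + (y−y_i)² + z² = d_i² (stations at z=0).
Subtracting the Seismometer 1 sphere from Seismometer 2 and Seismometer 3: z² cancels, leaving linear equations in x and y:
-112.2 x − 138.0 y = 14373.15
477.8 x − 588.4 y = -43805.38
Solving: x ≈ -109.904, y ≈ -14.797 km (keep extra digits for the depth step; rounded: -109.9, -14.8).
Then from the Seismometer 1 sphere: z² = 176.18² − (x + 95.2)² − (y − 157.6)² with x = -109.904, y = -14.797, so z ≈ 33.203 ≈ 33.2 km.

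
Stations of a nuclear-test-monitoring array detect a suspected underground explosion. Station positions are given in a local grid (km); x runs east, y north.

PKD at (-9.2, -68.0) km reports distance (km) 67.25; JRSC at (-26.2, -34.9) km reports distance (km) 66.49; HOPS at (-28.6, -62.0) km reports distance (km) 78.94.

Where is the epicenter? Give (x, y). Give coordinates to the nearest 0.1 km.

Circle about each station: (x + 9.2)² + (y + 68.0)² = 67.25²; (x + 26.2)² + (y + 34.9)² = 66.49²; (x + 28.6)² + (y + 62.0)² = 78.94².
Subtracting the PKD equation from the JRSC and HOPS equations removes the quadratic terms:
-34.0 x + 66.2 y = -2702.55
-38.8 x + 12.0 y = -1755.64
Solving the 2×2 system: x ≈ 38.8, y ≈ -20.9 km.

38.8 km east, -20.9 km north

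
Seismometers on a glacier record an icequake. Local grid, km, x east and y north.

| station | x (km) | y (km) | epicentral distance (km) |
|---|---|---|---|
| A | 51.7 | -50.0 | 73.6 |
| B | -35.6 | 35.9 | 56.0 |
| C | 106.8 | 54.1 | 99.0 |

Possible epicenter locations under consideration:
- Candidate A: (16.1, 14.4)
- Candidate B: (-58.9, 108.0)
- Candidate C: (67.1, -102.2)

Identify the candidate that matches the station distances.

Candidate A

For each candidate, compare |candidate − station| to the reported distance:
Candidate A: residuals A 0.0, B 0.0, C 0.0 → max 0.0 km
Candidate B: residuals A 119.3, B 19.8, C 75.2 → max 119.3 km
Candidate C: residuals A 19.2, B 116.1, C 62.3 → max 116.1 km
Only Candidate A has all residuals ≈ 0.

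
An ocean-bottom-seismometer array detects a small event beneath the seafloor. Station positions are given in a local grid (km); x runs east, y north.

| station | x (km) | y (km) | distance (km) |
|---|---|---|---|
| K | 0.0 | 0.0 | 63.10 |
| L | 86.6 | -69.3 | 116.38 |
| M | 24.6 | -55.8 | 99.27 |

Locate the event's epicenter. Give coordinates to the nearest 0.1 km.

Circle about each station: x² + y² = 63.10²; (x − 86.6)² + (y + 69.3)² = 116.38²; (x − 24.6)² + (y + 55.8)² = 99.27².
Subtracting the K equation from the L and M equations removes the quadratic terms:
173.2 x − 138.6 y = 2739.36
49.2 x − 111.6 y = -2154.12
Solving the 2×2 system: x ≈ 48.3, y ≈ 40.6 km.

x ≈ 48.3 km, y ≈ 40.6 km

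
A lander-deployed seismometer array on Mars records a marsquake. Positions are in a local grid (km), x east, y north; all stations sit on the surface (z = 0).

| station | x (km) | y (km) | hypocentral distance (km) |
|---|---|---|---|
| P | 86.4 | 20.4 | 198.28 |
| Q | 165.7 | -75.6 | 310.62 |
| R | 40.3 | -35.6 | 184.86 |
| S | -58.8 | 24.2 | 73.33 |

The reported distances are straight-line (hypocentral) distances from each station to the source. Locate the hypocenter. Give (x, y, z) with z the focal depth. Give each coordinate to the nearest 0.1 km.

(-101.5, 82.2, 13.8)

Each station gives a sphere (x−x_i)² + (y−y_i)² + z² = d_i² (stations at z=0).
Subtracting the P sphere from Q and R: z² cancels, leaving linear equations in x and y:
158.6 x − 192.0 y = -31879.10
-92.2 x − 112.0 y = 152.07
Solving: x ≈ -101.497, y ≈ 82.196 km (keep extra digits for the depth step; rounded: -101.5, 82.2).
Then from the P sphere: z² = 198.28² − (x − 86.4)² − (y − 20.4)² with x = -101.497, y = 82.196, so z ≈ 13.818 ≈ 13.8 km.
Check against S (with the unrounded solution): distance 73.33 ≈ 73.33 km. ✓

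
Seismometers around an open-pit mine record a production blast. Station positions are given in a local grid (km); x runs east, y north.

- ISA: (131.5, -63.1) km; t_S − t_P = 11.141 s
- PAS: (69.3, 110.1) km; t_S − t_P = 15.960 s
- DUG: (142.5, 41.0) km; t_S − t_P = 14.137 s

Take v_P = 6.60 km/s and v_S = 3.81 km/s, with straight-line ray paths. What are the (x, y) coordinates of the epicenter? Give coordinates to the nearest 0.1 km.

Distance from S−P lag: d = Δt · v_P v_S / (v_P − v_S) = Δt · (6.60·3.81)/(6.60−3.81) ≈ 9.0129·Δt.
So d_ISA = 100.41, d_PAS = 143.85, d_DUG = 127.42 km.
Circle about each station: (x − 131.5)² + (y + 63.1)² = 100.41²; (x − 69.3)² + (y − 110.1)² = 143.85²; (x − 142.5)² + (y − 41.0)² = 127.42².
Subtracting the ISA equation from the PAS and DUG equations removes the quadratic terms:
-124.4 x + 346.4 y = -14960.01
22.0 x + 208.2 y = -5440.30
Solving the 2×2 system: x ≈ 36.7, y ≈ -30.0 km.

36.7 km east, -30.0 km north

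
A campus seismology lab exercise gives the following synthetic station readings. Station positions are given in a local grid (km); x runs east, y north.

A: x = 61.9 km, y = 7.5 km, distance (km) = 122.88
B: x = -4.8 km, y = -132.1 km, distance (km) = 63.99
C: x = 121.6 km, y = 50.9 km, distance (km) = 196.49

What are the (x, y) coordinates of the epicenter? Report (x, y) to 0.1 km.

Circle about each station: (x − 61.9)² + (y − 7.5)² = 122.88²; (x + 4.8)² + (y + 132.1)² = 63.99²; (x − 121.6)² + (y − 50.9)² = 196.49².
Subtracting the A equation from the B and C equations removes the quadratic terms:
-133.4 x − 279.2 y = 24590.36
119.4 x + 86.8 y = -10019.32
Solving the 2×2 system: x ≈ -30.5, y ≈ -73.5 km.

x ≈ -30.5 km, y ≈ -73.5 km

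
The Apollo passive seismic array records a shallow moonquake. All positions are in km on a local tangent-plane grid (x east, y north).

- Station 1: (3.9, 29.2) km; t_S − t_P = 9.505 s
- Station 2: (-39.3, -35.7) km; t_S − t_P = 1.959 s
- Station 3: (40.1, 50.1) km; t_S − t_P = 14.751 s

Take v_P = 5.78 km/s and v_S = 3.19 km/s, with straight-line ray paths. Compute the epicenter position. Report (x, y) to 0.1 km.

-26.0 km east, -31.5 km north

Distance from S−P lag: d = Δt · v_P v_S / (v_P − v_S) = Δt · (5.78·3.19)/(5.78−3.19) ≈ 7.1190·Δt.
So d_Station 1 = 67.67, d_Station 2 = 13.95, d_Station 3 = 105.01 km.
Circle about each station: (x − 3.9)² + (y − 29.2)² = 67.67²; (x + 39.3)² + (y + 35.7)² = 13.95²; (x − 40.1)² + (y − 50.1)² = 105.01².
Subtracting pairs of circle equations eliminates x²+y² and gives linear equations (the radical axes):
-86.4 x − 129.8 y = 6335.76
72.4 x + 41.8 y = -3197.70
Solving the 2×2 system: x ≈ -26.0, y ≈ -31.5 km.
Check against Station 1 (with the unrounded x, y): √((x − 3.9)²+(y − 29.2)²) = 67.67 ≈ 67.67 km. ✓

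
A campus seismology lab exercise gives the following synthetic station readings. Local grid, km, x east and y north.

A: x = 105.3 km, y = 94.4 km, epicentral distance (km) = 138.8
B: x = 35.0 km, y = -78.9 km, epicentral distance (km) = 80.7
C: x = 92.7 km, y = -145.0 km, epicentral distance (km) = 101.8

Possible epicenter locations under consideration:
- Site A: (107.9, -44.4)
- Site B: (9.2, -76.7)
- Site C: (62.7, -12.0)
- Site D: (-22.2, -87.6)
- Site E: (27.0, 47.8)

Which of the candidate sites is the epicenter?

For each candidate, compare |candidate − station| to the reported distance:
Site A: residuals A 0.0, B 0.0, C 0.1 → max 0.1 km
Site B: residuals A 57.4, B 54.8, C 6.1 → max 57.4 km
Site C: residuals A 24.2, B 8.3, C 34.5 → max 34.5 km
Site D: residuals A 83.4, B 22.8, C 26.6 → max 83.4 km
Site E: residuals A 47.7, B 46.3, C 101.9 → max 101.9 km
Only Site A has all residuals ≈ 0.

Site A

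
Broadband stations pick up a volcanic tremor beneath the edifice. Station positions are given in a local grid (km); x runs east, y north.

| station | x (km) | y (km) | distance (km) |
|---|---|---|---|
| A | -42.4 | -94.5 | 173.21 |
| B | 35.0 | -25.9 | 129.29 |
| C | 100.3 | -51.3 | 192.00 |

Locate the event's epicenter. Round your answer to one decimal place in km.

Circle about each station: (x + 42.4)² + (y + 94.5)² = 173.21²; (x − 35.0)² + (y + 25.9)² = 129.29²; (x − 100.3)² + (y + 51.3)² = 192.00².
Subtracting the A equation from the B and C equations removes the quadratic terms:
154.8 x + 137.2 y = 4453.60
285.4 x + 86.4 y = -4898.53
Solving the 2×2 system: x ≈ -41.0, y ≈ 78.7 km.

-41.0 km east, 78.7 km north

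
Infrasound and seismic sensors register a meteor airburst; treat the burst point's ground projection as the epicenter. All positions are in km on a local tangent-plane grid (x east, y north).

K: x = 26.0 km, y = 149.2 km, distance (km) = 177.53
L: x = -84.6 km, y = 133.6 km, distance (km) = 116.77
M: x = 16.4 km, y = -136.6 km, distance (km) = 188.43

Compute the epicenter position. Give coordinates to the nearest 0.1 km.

(-92.6, 17.1)

Circle about each station: (x − 26.0)² + (y − 149.2)² = 177.53²; (x + 84.6)² + (y − 133.6)² = 116.77²; (x − 16.4)² + (y + 136.6)² = 188.43².
Subtracting the K equation from the L and M equations removes the quadratic terms:
-221.2 x − 31.2 y = 19951.15
-19.2 x − 571.6 y = -7997.08
Solving the 2×2 system: x ≈ -92.6, y ≈ 17.1 km.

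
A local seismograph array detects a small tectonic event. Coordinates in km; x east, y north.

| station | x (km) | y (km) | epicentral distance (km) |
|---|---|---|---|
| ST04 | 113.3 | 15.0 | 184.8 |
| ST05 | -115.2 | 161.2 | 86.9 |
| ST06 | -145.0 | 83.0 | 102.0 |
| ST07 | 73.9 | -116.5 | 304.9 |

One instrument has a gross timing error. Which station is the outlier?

ST07

Solve using three stations at a time. Using ST04, ST05, ST06 (subtract circle equations pairwise → linear system) gives (x, y) ≈ (-46.2, 108.4).
Distances from that point to each station vs reported:
  ST04: calculated 184.8 vs reported 184.8 → residual 0.0 km
  ST05: calculated 86.9 vs reported 86.9 → residual 0.0 km
  ST06: calculated 102.0 vs reported 102.0 → residual 0.0 km
  ST07: calculated 254.9 vs reported 304.9 → residual 50.0 km
ST04, ST05, ST06 are mutually consistent (residuals ≈ 0); ST07 is off by 50.0 km.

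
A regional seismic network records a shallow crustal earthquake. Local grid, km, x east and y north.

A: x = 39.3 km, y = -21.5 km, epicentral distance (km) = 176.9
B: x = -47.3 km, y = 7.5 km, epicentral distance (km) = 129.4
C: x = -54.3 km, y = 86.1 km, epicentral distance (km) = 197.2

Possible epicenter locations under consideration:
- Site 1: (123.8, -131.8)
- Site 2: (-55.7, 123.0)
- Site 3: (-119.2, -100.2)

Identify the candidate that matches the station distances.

For each candidate, compare |candidate − station| to the reported distance:
Site 1: residuals A 38.0, B 91.2, C 84.2 → max 91.2 km
Site 2: residuals A 4.0, B 13.6, C 160.3 → max 160.3 km
Site 3: residuals A 0.1, B 0.1, C 0.1 → max 0.1 km
Only Site 3 has all residuals ≈ 0.

Site 3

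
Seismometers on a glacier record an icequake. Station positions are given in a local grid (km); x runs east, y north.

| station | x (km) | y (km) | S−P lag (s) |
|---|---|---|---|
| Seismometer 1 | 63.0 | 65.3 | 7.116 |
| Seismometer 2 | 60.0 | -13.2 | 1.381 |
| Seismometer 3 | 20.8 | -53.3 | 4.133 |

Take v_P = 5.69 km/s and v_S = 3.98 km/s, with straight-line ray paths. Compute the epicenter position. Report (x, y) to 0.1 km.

69.7 km east, -28.7 km north

Distance from S−P lag: d = Δt · v_P v_S / (v_P − v_S) = Δt · (5.69·3.98)/(5.69−3.98) ≈ 13.2434·Δt.
So d_Seismometer 1 = 94.24, d_Seismometer 2 = 18.29, d_Seismometer 3 = 54.73 km.
Circle about each station: (x − 63.0)² + (y − 65.3)² = 94.24²; (x − 60.0)² + (y + 13.2)² = 18.29²; (x − 20.8)² + (y + 53.3)² = 54.73².
Subtracting the Seismometer 1 equation from the Seismometer 2 and Seismometer 3 equations removes the quadratic terms:
-6.0 x − 157.0 y = 4087.80
-84.4 x − 237.2 y = 926.24
Solving the 2×2 system: x ≈ 69.7, y ≈ -28.7 km.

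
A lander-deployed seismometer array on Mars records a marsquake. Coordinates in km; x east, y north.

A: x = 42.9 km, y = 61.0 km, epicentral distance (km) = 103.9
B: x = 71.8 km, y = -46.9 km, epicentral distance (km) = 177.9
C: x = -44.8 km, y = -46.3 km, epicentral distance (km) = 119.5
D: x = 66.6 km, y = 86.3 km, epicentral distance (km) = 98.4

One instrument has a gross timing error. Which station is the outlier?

D

Solve using three stations at a time. Using A, B, C (subtract circle equations pairwise → linear system) gives (x, y) ≈ (-60.4, 72.2).
Distances from that point to each station vs reported:
  A: calculated 103.9 vs reported 103.9 → residual 0.0 km
  B: calculated 177.9 vs reported 177.9 → residual 0.0 km
  C: calculated 119.5 vs reported 119.5 → residual 0.0 km
  D: calculated 127.8 vs reported 98.4 → residual 29.4 km
A, B, C are mutually consistent (residuals ≈ 0); D is off by 29.4 km.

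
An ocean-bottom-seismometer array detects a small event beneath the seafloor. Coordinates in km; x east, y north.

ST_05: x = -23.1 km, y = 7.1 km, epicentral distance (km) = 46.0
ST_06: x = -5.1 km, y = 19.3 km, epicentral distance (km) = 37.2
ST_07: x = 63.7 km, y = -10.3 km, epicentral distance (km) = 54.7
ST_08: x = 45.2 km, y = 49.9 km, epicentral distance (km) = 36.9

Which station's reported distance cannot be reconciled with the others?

Solve using three stations at a time. Using ST_05, ST_07, ST_08 (subtract circle equations pairwise → linear system) gives (x, y) ≈ (20.1, 22.8).
Distances from that point to each station vs reported:
  ST_05: calculated 46.0 vs reported 46.0 → residual 0.0 km
  ST_06: calculated 25.5 vs reported 37.2 → residual 11.7 km
  ST_07: calculated 54.7 vs reported 54.7 → residual 0.0 km
  ST_08: calculated 36.9 vs reported 36.9 → residual 0.0 km
ST_05, ST_07, ST_08 are mutually consistent (residuals ≈ 0); ST_06 is off by 11.7 km.

ST_06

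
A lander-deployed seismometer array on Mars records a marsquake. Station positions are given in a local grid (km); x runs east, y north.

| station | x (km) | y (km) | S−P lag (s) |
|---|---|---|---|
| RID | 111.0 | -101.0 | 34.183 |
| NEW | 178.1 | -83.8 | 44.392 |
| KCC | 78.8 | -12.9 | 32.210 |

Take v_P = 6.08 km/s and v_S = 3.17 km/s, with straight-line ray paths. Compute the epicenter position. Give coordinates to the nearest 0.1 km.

Distance from S−P lag: d = Δt · v_P v_S / (v_P − v_S) = Δt · (6.08·3.17)/(6.08−3.17) ≈ 6.6232·Δt.
So d_RID = 226.40, d_NEW = 294.02, d_KCC = 213.33 km.
Circle about each station: (x − 111.0)² + (y + 101.0)² = 226.40²; (x − 178.1)² + (y + 83.8)² = 294.02²; (x − 78.8)² + (y + 12.9)² = 213.33².
Subtracting pairs of circle equations eliminates x²+y² and gives linear equations (the radical axes):
134.2 x + 34.4 y = -18970.75
-64.4 x + 176.2 y = -10398.88
Solving the 2×2 system: x ≈ -115.4, y ≈ -101.2 km.
Check against RID (with the unrounded x, y): √((x − 111.0)²+(y + 101.0)²) = 226.42 ≈ 226.40 km. ✓

-115.4 km east, -101.2 km north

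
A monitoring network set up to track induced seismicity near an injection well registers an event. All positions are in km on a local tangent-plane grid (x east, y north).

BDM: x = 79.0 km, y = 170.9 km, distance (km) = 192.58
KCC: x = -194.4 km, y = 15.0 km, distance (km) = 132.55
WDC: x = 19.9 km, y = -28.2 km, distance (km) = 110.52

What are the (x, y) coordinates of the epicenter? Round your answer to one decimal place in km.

Circle about each station: (x − 79.0)² + (y − 170.9)² = 192.58²; (x + 194.4)² + (y − 15.0)² = 132.55²; (x − 19.9)² + (y + 28.2)² = 110.52².
Subtracting the BDM equation from the KCC and WDC equations removes the quadratic terms:
-546.8 x − 311.8 y = 22086.10
-118.2 x − 398.2 y = -9384.17
Solving the 2×2 system: x ≈ -64.8, y ≈ 42.8 km.

x ≈ -64.8 km, y ≈ 42.8 km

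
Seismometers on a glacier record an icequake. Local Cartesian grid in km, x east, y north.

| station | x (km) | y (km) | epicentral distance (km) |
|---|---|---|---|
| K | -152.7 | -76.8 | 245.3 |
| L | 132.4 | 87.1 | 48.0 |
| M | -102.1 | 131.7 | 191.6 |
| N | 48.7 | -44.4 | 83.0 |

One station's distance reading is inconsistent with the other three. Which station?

L

Solve using three stations at a time. Using K, M, N (subtract circle equations pairwise → linear system) gives (x, y) ≈ (64.6, 37.1).
Distances from that point to each station vs reported:
  K: calculated 245.3 vs reported 245.3 → residual 0.0 km
  L: calculated 84.3 vs reported 48.0 → residual 36.3 km
  M: calculated 191.6 vs reported 191.6 → residual 0.0 km
  N: calculated 83.1 vs reported 83.0 → residual 0.1 km
K, M, N are mutually consistent (residuals ≈ 0); L is off by 36.3 km.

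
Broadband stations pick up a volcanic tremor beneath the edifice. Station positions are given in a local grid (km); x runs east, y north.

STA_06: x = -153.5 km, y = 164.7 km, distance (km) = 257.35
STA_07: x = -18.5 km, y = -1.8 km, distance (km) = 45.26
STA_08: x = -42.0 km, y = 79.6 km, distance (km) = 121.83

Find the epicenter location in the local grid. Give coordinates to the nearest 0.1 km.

(20.3, -25.1)

Circle about each station: (x + 153.5)² + (y − 164.7)² = 257.35²; (x + 18.5)² + (y + 1.8)² = 45.26²; (x + 42.0)² + (y − 79.6)² = 121.83².
Subtracting the STA_06 equation from the STA_07 and STA_08 equations removes the quadratic terms:
270.0 x − 333.0 y = 13837.70
223.0 x − 170.2 y = 8798.29
Solving the 2×2 system: x ≈ 20.3, y ≈ -25.1 km.
Check against STA_06 (with the unrounded x, y): √((x + 153.5)²+(y − 164.7)²) = 257.35 ≈ 257.35 km. ✓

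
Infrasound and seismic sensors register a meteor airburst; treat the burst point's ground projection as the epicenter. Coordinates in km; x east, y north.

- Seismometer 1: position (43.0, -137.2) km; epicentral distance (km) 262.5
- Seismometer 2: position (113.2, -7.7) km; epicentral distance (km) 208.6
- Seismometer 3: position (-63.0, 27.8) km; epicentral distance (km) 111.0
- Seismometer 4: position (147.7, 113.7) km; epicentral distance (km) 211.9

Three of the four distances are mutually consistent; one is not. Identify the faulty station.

Solve using three stations at a time. Using Seismometer 1, Seismometer 2, Seismometer 4 (subtract circle equations pairwise → linear system) gives (x, y) ≈ (-63.7, 102.5).
Distances from that point to each station vs reported:
  Seismometer 1: calculated 262.3 vs reported 262.5 → residual 0.2 km
  Seismometer 2: calculated 208.4 vs reported 208.6 → residual 0.2 km
  Seismometer 3: calculated 74.7 vs reported 111.0 → residual 36.3 km
  Seismometer 4: calculated 211.7 vs reported 211.9 → residual 0.2 km
Seismometer 1, Seismometer 2, Seismometer 4 are mutually consistent (residuals ≈ 0); Seismometer 3 is off by 36.3 km.

Seismometer 3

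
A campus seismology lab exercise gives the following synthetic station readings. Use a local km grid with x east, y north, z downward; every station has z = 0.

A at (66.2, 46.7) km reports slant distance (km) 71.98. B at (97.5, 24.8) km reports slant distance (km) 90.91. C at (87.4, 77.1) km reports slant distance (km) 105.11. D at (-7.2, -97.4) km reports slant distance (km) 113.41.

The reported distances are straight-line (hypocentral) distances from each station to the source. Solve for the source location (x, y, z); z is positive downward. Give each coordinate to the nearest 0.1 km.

Each station gives a sphere (x−x_i)² + (y−y_i)² + z² = d_i² (stations at z=0).
Subtracting the A sphere from B and C: z² cancels, leaving linear equations in x and y:
62.6 x − 43.8 y = 474.45
42.4 x + 60.8 y = 1152.85
Solving: x ≈ 14.010, y ≈ 9.191 km (keep extra digits for the depth step; rounded: 14.0, 9.2).
Then from the A sphere: z² = 71.98² − (x − 66.2)² − (y − 46.7)² with x = 14.010, y = 9.191, so z ≈ 32.410 ≈ 32.4 km.
Check against D (with the unrounded solution): distance 113.41 ≈ 113.41 km. ✓

(14.0, 9.2, 32.4)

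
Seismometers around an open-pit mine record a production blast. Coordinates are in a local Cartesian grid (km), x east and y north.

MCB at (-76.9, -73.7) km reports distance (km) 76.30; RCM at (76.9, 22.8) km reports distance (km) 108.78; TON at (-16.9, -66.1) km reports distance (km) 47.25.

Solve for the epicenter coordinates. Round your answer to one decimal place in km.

-23.4 km east, -19.3 km north

Circle about each station: (x + 76.9)² + (y + 73.7)² = 76.30²; (x − 76.9)² + (y − 22.8)² = 108.78²; (x + 16.9)² + (y + 66.1)² = 47.25².
Subtracting pairs of circle equations eliminates x²+y² and gives linear equations (the radical axes):
307.6 x + 193.0 y = -10923.25
120.0 x + 15.2 y = -3101.35
Solving the 2×2 system: x ≈ -23.4, y ≈ -19.3 km.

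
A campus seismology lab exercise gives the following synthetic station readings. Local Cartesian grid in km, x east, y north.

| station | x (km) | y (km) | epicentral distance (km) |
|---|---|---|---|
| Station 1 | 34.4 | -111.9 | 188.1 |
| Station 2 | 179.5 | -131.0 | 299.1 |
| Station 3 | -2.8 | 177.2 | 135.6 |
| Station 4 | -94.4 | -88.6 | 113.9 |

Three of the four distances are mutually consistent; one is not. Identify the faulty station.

Solve using three stations at a time. Using Station 1, Station 2, Station 3 (subtract circle equations pairwise → linear system) gives (x, y) ≈ (-56.5, 52.7).
Distances from that point to each station vs reported:
  Station 1: calculated 188.1 vs reported 188.1 → residual 0.0 km
  Station 2: calculated 299.1 vs reported 299.1 → residual 0.0 km
  Station 3: calculated 135.5 vs reported 135.6 → residual 0.1 km
  Station 4: calculated 146.3 vs reported 113.9 → residual 32.4 km
Station 1, Station 2, Station 3 are mutually consistent (residuals ≈ 0); Station 4 is off by 32.4 km.

Station 4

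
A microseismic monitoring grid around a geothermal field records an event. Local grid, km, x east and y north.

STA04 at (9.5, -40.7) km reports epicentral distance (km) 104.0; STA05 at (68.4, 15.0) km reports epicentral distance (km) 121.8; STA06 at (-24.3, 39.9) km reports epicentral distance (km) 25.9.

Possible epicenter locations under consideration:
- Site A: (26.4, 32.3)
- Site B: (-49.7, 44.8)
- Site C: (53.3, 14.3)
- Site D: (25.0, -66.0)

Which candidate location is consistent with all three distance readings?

Site B

For each candidate, compare |candidate − station| to the reported distance:
Site A: residuals STA04 29.1, STA05 76.4, STA06 25.4 → max 76.4 km
Site B: residuals STA04 0.0, STA05 0.0, STA06 0.0 → max 0.0 km
Site C: residuals STA04 33.7, STA05 106.7, STA06 55.8 → max 106.7 km
Site D: residuals STA04 74.3, STA05 29.9, STA06 90.9 → max 90.9 km
Only Site B has all residuals ≈ 0.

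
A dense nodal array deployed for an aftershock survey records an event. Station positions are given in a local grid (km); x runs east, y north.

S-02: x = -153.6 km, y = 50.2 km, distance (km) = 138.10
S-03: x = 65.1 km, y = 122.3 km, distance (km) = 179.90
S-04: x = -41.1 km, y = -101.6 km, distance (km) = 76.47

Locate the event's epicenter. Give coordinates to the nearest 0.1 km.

-37.9 km east, -25.2 km north

Circle about each station: (x + 153.6)² + (y − 50.2)² = 138.10²; (x − 65.1)² + (y − 122.3)² = 179.90²; (x + 41.1)² + (y + 101.6)² = 76.47².
Subtracting pairs of circle equations eliminates x²+y² and gives linear equations (the radical axes):
437.4 x + 144.2 y = -20210.10
225.0 x − 303.6 y = -877.28
Solving the 2×2 system: x ≈ -37.9, y ≈ -25.2 km.
Check against S-02 (with the unrounded x, y): √((x + 153.6)²+(y − 50.2)²) = 138.10 ≈ 138.10 km. ✓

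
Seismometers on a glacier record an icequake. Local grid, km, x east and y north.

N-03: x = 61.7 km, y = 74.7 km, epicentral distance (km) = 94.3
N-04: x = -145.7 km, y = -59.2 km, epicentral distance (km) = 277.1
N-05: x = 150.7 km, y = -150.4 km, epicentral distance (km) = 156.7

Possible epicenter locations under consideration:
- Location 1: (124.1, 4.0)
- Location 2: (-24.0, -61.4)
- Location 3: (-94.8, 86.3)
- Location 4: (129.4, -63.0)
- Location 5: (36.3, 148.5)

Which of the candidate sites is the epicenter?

For each candidate, compare |candidate − station| to the reported distance:
Location 1: residuals N-03 0.0, N-04 0.0, N-05 0.0 → max 0.0 km
Location 2: residuals N-03 66.5, N-04 155.4, N-05 39.4 → max 155.4 km
Location 3: residuals N-03 62.6, N-04 123.0, N-05 184.3 → max 184.3 km
Location 4: residuals N-03 59.1, N-04 2.0, N-05 66.7 → max 66.7 km
Location 5: residuals N-03 16.3, N-04 0.9, N-05 163.3 → max 163.3 km
Only Location 1 has all residuals ≈ 0.

Location 1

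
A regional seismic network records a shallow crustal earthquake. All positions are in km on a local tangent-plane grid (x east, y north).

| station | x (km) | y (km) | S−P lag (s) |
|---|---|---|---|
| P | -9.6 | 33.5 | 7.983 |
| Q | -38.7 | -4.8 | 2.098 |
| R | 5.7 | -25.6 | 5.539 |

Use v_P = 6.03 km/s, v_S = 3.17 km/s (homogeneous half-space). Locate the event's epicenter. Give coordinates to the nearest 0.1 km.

Distance from S−P lag: d = Δt · v_P v_S / (v_P − v_S) = Δt · (6.03·3.17)/(6.03−3.17) ≈ 6.6836·Δt.
So d_P = 53.36, d_Q = 14.02, d_R = 37.02 km.
Circle about each station: (x + 9.6)² + (y − 33.5)² = 53.36²; (x + 38.7)² + (y + 4.8)² = 14.02²; (x − 5.7)² + (y + 25.6)² = 37.02².
Subtracting the P equation from the Q and R equations removes the quadratic terms:
-58.2 x − 76.6 y = 2957.05
30.6 x − 118.2 y = 950.25
Solving the 2×2 system: x ≈ -30.0, y ≈ -15.8 km.
Check against P (with the unrounded x, y): √((x + 9.6)²+(y − 33.5)²) = 53.36 ≈ 53.36 km. ✓

(-30.0, -15.8)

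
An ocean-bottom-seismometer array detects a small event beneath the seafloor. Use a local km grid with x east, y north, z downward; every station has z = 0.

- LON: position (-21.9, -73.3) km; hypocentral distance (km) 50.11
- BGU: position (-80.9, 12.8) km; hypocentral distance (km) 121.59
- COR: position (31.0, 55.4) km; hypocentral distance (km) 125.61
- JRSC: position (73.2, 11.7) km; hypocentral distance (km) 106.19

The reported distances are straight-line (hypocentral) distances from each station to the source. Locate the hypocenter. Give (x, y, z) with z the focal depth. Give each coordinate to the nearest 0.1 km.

(7.0, -61.5, 39.2)

Each station gives a sphere (x−x_i)² + (y−y_i)² + z² = d_i² (stations at z=0).
Subtracting the LON sphere from BGU and COR: z² cancels, leaving linear equations in x and y:
-118.0 x + 172.2 y = -11416.97
105.8 x + 257.4 y = -15089.20
Solving: x ≈ 7.005, y ≈ -61.501 km (keep extra digits for the depth step; rounded: 7.0, -61.5).
Then from the LON sphere: z² = 50.11² − (x + 21.9)² − (y + 73.3)² with x = 7.005, y = -61.501, so z ≈ 39.196 ≈ 39.2 km.
Check against JRSC (with the unrounded solution): distance 106.19 ≈ 106.19 km. ✓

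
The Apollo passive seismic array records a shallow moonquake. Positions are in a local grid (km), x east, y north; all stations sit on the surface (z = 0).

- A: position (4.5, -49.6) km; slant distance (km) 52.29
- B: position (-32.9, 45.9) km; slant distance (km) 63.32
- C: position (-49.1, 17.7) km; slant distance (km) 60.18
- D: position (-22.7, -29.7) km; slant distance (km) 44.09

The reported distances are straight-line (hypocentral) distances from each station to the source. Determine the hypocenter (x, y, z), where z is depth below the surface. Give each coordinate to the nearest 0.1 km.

x ≈ 4.5 km, y ≈ -1.2 km, depth ≈ 19.8 km

Each station gives a sphere (x−x_i)² + (y−y_i)² + z² = d_i² (stations at z=0).
Subtracting the A sphere from B and C: z² cancels, leaving linear equations in x and y:
-74.8 x + 191.0 y = -566.37
-107.2 x + 134.6 y = -643.70
Solving: x ≈ 4.489, y ≈ -1.207 km (keep extra digits for the depth step; rounded: 4.5, -1.2).
Then from the A sphere: z² = 52.29² − (x − 4.5)² − (y + 49.6)² with x = 4.489, y = -1.207, so z ≈ 19.808 ≈ 19.8 km.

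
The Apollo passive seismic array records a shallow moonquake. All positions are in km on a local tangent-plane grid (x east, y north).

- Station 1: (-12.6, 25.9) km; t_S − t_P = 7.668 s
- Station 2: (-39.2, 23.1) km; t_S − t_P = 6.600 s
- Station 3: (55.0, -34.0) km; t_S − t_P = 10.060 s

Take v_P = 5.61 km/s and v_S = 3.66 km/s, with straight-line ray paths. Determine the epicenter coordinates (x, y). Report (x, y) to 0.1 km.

Distance from S−P lag: d = Δt · v_P v_S / (v_P − v_S) = Δt · (5.61·3.66)/(5.61−3.66) ≈ 10.5295·Δt.
So d_Station 1 = 80.74, d_Station 2 = 69.49, d_Station 3 = 105.93 km.
Circle about each station: (x + 12.6)² + (y − 25.9)² = 80.74²; (x + 39.2)² + (y − 23.1)² = 69.49²; (x − 55.0)² + (y + 34.0)² = 105.93².
Subtracting pairs of circle equations eliminates x²+y² and gives linear equations (the radical axes):
-53.2 x − 5.6 y = 2930.77
135.2 x − 119.8 y = -1350.79
Solving the 2×2 system: x ≈ -50.3, y ≈ -45.5 km.

x ≈ -50.3 km, y ≈ -45.5 km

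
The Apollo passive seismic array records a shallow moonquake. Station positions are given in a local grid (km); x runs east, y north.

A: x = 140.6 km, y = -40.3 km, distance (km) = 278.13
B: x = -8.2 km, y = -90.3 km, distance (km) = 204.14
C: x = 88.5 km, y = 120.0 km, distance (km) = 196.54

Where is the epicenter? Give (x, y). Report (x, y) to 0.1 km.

x ≈ -105.6 km, y ≈ 89.1 km

Circle about each station: (x − 140.6)² + (y + 40.3)² = 278.13²; (x + 8.2)² + (y + 90.3)² = 204.14²; (x − 88.5)² + (y − 120.0)² = 196.54².
Subtracting the A equation from the B and C equations removes the quadratic terms:
-297.6 x − 100.0 y = 22512.04
-104.2 x + 320.6 y = 39568.13
Solving the 2×2 system: x ≈ -105.6, y ≈ 89.1 km.
Check against A (with the unrounded x, y): √((x − 140.6)²+(y + 40.3)²) = 278.12 ≈ 278.13 km. ✓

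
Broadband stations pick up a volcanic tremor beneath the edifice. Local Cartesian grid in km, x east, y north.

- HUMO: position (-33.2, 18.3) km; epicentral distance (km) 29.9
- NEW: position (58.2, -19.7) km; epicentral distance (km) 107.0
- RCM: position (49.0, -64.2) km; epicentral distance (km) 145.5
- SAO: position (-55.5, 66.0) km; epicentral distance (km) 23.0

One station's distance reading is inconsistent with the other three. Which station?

Solve using three stations at a time. Using HUMO, RCM, SAO (subtract circle equations pairwise → linear system) gives (x, y) ≈ (-47.9, 44.3).
Distances from that point to each station vs reported:
  HUMO: calculated 29.9 vs reported 29.9 → residual 0.0 km
  NEW: calculated 123.9 vs reported 107.0 → residual 16.9 km
  RCM: calculated 145.5 vs reported 145.5 → residual 0.0 km
  SAO: calculated 23.0 vs reported 23.0 → residual 0.0 km
HUMO, RCM, SAO are mutually consistent (residuals ≈ 0); NEW is off by 16.9 km.

NEW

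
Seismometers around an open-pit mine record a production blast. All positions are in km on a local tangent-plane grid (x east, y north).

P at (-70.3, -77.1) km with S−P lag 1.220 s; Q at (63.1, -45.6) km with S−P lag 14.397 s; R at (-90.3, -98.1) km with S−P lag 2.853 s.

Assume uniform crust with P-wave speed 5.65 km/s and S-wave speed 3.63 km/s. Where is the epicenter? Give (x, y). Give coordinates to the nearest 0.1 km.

Distance from S−P lag: d = Δt · v_P v_S / (v_P − v_S) = Δt · (5.65·3.63)/(5.65−3.63) ≈ 10.1532·Δt.
So d_P = 12.39, d_Q = 146.18, d_R = 28.97 km.
Circle about each station: (x + 70.3)² + (y + 77.1)² = 12.39²; (x − 63.1)² + (y + 45.6)² = 146.18²; (x + 90.3)² + (y + 98.1)² = 28.97².
Subtracting the P equation from the Q and R equations removes the quadratic terms:
266.8 x + 63.0 y = -26040.61
-40.0 x − 42.0 y = 6205.45
Solving the 2×2 system: x ≈ -80.9, y ≈ -70.7 km.
Check against P (with the unrounded x, y): √((x + 70.3)²+(y + 77.1)²) = 12.40 ≈ 12.39 km. ✓

x ≈ -80.9 km, y ≈ -70.7 km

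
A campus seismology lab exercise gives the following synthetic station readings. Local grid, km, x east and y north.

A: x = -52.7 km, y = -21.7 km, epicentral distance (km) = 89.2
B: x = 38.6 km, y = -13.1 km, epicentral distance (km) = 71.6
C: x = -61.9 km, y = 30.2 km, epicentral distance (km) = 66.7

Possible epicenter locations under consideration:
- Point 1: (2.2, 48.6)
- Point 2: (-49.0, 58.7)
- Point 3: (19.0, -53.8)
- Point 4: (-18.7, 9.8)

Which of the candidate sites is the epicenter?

For each candidate, compare |candidate − station| to the reported distance:
Point 1: residuals A 0.0, B 0.0, C 0.0 → max 0.0 km
Point 2: residuals A 8.7, B 41.7, C 35.4 → max 41.7 km
Point 3: residuals A 10.6, B 26.4, C 49.9 → max 49.9 km
Point 4: residuals A 42.9, B 9.9, C 18.9 → max 42.9 km
Only Point 1 has all residuals ≈ 0.

Point 1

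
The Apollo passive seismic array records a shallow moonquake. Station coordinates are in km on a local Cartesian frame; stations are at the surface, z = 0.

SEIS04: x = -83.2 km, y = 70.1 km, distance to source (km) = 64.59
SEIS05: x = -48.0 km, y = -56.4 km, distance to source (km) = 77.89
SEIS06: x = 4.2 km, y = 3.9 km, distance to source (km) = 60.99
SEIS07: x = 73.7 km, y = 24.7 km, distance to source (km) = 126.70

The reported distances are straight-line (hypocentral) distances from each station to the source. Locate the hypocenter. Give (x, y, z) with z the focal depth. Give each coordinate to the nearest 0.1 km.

(-51.0, 18.4, 21.5)

Each station gives a sphere (x−x_i)² + (y−y_i)² + z² = d_i² (stations at z=0).
Subtracting the SEIS04 sphere from SEIS05 and SEIS06: z² cancels, leaving linear equations in x and y:
70.4 x − 253.0 y = -8246.27
174.8 x − 132.4 y = -11351.31
Solving: x ≈ -51.000, y ≈ 18.403 km (keep extra digits for the depth step; rounded: -51.0, 18.4).
Then from the SEIS04 sphere: z² = 64.59² − (x + 83.2)² − (y − 70.1)² with x = -51.000, y = 18.403, so z ≈ 21.505 ≈ 21.5 km.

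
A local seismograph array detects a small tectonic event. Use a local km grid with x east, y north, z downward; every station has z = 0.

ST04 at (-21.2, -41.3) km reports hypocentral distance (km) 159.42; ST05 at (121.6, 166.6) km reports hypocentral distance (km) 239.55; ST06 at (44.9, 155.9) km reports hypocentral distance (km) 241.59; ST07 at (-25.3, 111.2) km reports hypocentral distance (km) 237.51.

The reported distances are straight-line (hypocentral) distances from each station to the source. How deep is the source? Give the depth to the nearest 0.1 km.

69.0 km

Each station gives a sphere (x−x_i)² + (y−y_i)² + z² = d_i² (stations at z=0).
Subtracting the ST04 sphere from ST05 and ST06: z² cancels, leaving linear equations in x and y:
285.6 x + 415.8 y = 8417.52
132.2 x + 394.4 y = -8785.30
Solving: x ≈ 120.905, y ≈ -62.801 km (keep extra digits for the depth step; rounded: 120.9, -62.8).
Then from the ST04 sphere: z² = 159.42² − (x + 21.2)² − (y + 41.3)² with x = 120.905, y = -62.801, so z ≈ 68.983 ≈ 69.0 km.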